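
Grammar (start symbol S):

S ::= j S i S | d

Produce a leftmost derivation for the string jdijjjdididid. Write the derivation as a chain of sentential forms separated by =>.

S => jSiS => jdiS => jdijSiS => jdijjSiSiS => jdijjjSiSiSiS => jdijjjdiSiSiS => jdijjjdidiSiS => jdijjjdididiS => jdijjjdididid

S => jSiS   [S ::= j S i S]
jSiS => jdiS   [S ::= d]
jdiS => jdijSiS   [S ::= j S i S]
jdijSiS => jdijjSiSiS   [S ::= j S i S]
jdijjSiSiS => jdijjjSiSiSiS   [S ::= j S i S]
jdijjjSiSiSiS => jdijjjdiSiSiS   [S ::= d]
jdijjjdiSiSiS => jdijjjdidiSiS   [S ::= d]
jdijjjdidiSiS => jdijjjdididiS   [S ::= d]
jdijjjdididiS => jdijjjdididid   [S ::= d]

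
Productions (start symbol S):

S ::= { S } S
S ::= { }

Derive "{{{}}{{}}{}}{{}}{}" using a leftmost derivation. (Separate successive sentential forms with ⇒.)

S ⇒ {S}S ⇒ {{S}S}S ⇒ {{{}}S}S ⇒ {{{}}{S}S}S ⇒ {{{}}{{}}S}S ⇒ {{{}}{{}}{}}S ⇒ {{{}}{{}}{}}{S}S ⇒ {{{}}{{}}{}}{{}}S ⇒ {{{}}{{}}{}}{{}}{}

S ⇒ {S}S   [S ::= { S } S]
{S}S ⇒ {{S}S}S   [S ::= { S } S]
{{S}S}S ⇒ {{{}}S}S   [S ::= { }]
{{{}}S}S ⇒ {{{}}{S}S}S   [S ::= { S } S]
{{{}}{S}S}S ⇒ {{{}}{{}}S}S   [S ::= { }]
{{{}}{{}}S}S ⇒ {{{}}{{}}{}}S   [S ::= { }]
{{{}}{{}}{}}S ⇒ {{{}}{{}}{}}{S}S   [S ::= { S } S]
{{{}}{{}}{}}{S}S ⇒ {{{}}{{}}{}}{{}}S   [S ::= { }]
{{{}}{{}}{}}{{}}S ⇒ {{{}}{{}}{}}{{}}{}   [S ::= { }]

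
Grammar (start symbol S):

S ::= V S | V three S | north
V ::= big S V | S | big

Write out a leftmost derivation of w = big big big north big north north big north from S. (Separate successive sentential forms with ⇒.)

S ⇒ V S ⇒ big S V S ⇒ big V S V S ⇒ big S S V S ⇒ big V S S V S ⇒ big big S S V S ⇒ big big V S S V S ⇒ big big big S V S S V S ⇒ big big big north V S S V S ⇒ big big big north big S S V S ⇒ big big big north big north S V S ⇒ big big big north big north north V S ⇒ big big big north big north north big S ⇒ big big big north big north north big north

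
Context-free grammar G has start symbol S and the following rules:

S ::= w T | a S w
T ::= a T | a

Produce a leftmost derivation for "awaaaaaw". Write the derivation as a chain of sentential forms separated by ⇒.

S ⇒ aSw ⇒ awTw ⇒ awaTw ⇒ awaaTw ⇒ awaaaTw ⇒ awaaaaTw ⇒ awaaaaaw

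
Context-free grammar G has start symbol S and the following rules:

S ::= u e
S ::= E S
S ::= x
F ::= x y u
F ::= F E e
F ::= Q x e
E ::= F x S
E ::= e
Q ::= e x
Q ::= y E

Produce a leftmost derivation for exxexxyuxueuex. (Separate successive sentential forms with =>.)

S=>ES=>FxSS=>QxexSS=>exxexSS=>exxexESS=>exxexFxSSS=>exxexxyuxSSS=>exxexxyuxueSS=>exxexxyuxueueS=>exxexxyuxueuex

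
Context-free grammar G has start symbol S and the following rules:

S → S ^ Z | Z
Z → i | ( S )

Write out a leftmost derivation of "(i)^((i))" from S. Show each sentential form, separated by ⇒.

S⇒S^Z⇒Z^Z⇒(S)^Z⇒(Z)^Z⇒(i)^Z⇒(i)^(S)⇒(i)^(Z)⇒(i)^((S))⇒(i)^((Z))⇒(i)^((i))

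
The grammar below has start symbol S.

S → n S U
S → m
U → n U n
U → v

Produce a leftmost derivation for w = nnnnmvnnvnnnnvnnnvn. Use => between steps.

S => nSU => nnSUU => nnnSUUU => nnnnSUUUU => nnnnmUUUU => nnnnmvUUU => nnnnmvnUnUU => nnnnmvnnUnnUU => nnnnmvnnvnnUU => nnnnmvnnvnnnUnU => nnnnmvnnvnnnnUnnU => nnnnmvnnvnnnnvnnU => nnnnmvnnvnnnnvnnnUn => nnnnmvnnvnnnnvnnnvn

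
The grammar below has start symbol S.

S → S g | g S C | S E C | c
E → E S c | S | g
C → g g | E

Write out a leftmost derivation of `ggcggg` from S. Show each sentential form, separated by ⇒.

S ⇒ gSC ⇒ ggSCC ⇒ ggcCC ⇒ ggcEC ⇒ ggcgC ⇒ ggcggg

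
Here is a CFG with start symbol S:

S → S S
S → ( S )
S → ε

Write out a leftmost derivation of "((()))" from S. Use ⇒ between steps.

S ⇒ (S) ⇒ (SS) ⇒ ((S)S) ⇒ (((S))S) ⇒ ((())S) ⇒ ((()))

S ⇒ (S)   [S → ( S )]
(S) ⇒ (SS)   [S → S S]
(SS) ⇒ ((S)S)   [S → ( S )]
((S)S) ⇒ (((S))S)   [S → ( S )]
(((S))S) ⇒ ((())S)   [S → ε]
((())S) ⇒ ((()))   [S → ε]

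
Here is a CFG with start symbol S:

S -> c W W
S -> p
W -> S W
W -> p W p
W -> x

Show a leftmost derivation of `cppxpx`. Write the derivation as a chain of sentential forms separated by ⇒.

S ⇒ cWW   [S -> c W W]
cWW ⇒ cSWW   [W -> S W]
cSWW ⇒ cpWW   [S -> p]
cpWW ⇒ cppWpW   [W -> p W p]
cppWpW ⇒ cppxpW   [W -> x]
cppxpW ⇒ cppxpx   [W -> x]

S⇒cWW⇒cSWW⇒cpWW⇒cppWpW⇒cppxpW⇒cppxpx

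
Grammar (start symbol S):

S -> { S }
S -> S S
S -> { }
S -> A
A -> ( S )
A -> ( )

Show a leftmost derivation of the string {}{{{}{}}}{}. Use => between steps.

S => SS => {}S => {}SS => {}{S}S => {}{{S}}S => {}{{SS}}S => {}{{{}S}}S => {}{{{}{}}}S => {}{{{}{}}}{}

S => SS   [S -> S S]
SS => {}S   [S -> { }]
{}S => {}SS   [S -> S S]
{}SS => {}{S}S   [S -> { S }]
{}{S}S => {}{{S}}S   [S -> { S }]
{}{{S}}S => {}{{SS}}S   [S -> S S]
{}{{SS}}S => {}{{{}S}}S   [S -> { }]
{}{{{}S}}S => {}{{{}{}}}S   [S -> { }]
{}{{{}{}}}S => {}{{{}{}}}{}   [S -> { }]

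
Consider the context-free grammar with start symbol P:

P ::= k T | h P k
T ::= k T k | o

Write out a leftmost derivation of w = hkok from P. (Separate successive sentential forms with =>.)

P=>hPk=>hkTk=>hkok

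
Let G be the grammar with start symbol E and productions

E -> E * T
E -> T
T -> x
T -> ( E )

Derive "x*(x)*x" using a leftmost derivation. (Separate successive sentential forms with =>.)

E => E*T => E*T*T => T*T*T => x*T*T => x*(E)*T => x*(T)*T => x*(x)*T => x*(x)*x

E => E*T   [E -> E * T]
E*T => E*T*T   [E -> E * T]
E*T*T => T*T*T   [E -> T]
T*T*T => x*T*T   [T -> x]
x*T*T => x*(E)*T   [T -> ( E )]
x*(E)*T => x*(T)*T   [E -> T]
x*(T)*T => x*(x)*T   [T -> x]
x*(x)*T => x*(x)*x   [T -> x]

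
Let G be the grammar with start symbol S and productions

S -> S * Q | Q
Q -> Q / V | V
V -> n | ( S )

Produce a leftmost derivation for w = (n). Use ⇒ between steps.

S ⇒ Q   [S -> Q]
Q ⇒ V   [Q -> V]
V ⇒ (S)   [V -> ( S )]
(S) ⇒ (Q)   [S -> Q]
(Q) ⇒ (V)   [Q -> V]
(V) ⇒ (n)   [V -> n]

S ⇒ Q ⇒ V ⇒ (S) ⇒ (Q) ⇒ (V) ⇒ (n)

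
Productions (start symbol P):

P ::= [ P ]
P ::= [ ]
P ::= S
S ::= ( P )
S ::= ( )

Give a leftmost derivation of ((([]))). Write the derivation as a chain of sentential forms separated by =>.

P => S   [P ::= S]
S => (P)   [S ::= ( P )]
(P) => (S)   [P ::= S]
(S) => ((P))   [S ::= ( P )]
((P)) => ((S))   [P ::= S]
((S)) => (((P)))   [S ::= ( P )]
(((P))) => ((([])))   [P ::= [ ]]

P => S => (P) => (S) => ((P)) => ((S)) => (((P))) => ((([])))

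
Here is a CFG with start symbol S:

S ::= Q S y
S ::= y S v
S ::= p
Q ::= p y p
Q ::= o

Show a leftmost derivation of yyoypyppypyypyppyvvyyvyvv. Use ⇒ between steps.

S ⇒ ySv ⇒ yySvv ⇒ yyQSyvv ⇒ yyoSyvv ⇒ yyoySvyvv ⇒ yyoyQSyvyvv ⇒ yyoypypSyvyvv ⇒ yyoypypQSyyvyvv ⇒ yyoypyppypSyyvyvv ⇒ yyoypyppypySvyyvyvv ⇒ yyoypyppypyySvvyyvyvv ⇒ yyoypyppypyyQSyvvyyvyvv ⇒ yyoypyppypyypypSyvvyyvyvv ⇒ yyoypyppypyypyppyvvyyvyvv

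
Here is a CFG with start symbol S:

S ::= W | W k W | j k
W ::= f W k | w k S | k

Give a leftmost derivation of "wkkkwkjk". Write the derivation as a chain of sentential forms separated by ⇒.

S ⇒ WkW ⇒ wkSkW ⇒ wkWkW ⇒ wkkkW ⇒ wkkkwkS ⇒ wkkkwkjk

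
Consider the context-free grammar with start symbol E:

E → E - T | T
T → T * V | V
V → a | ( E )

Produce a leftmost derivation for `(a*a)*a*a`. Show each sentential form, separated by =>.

E => T => T*V => T*V*V => V*V*V => (E)*V*V => (T)*V*V => (T*V)*V*V => (V*V)*V*V => (a*V)*V*V => (a*a)*V*V => (a*a)*a*V => (a*a)*a*a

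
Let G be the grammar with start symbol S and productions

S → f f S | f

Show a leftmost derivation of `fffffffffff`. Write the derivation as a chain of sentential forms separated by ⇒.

S ⇒ ffS   [S → f f S]
ffS ⇒ ffffS   [S → f f S]
ffffS ⇒ ffffffS   [S → f f S]
ffffffS ⇒ ffffffffS   [S → f f S]
ffffffffS ⇒ ffffffffffS   [S → f f S]
ffffffffffS ⇒ fffffffffff   [S → f]

S⇒ffS⇒ffffS⇒ffffffS⇒ffffffffS⇒ffffffffffS⇒fffffffffff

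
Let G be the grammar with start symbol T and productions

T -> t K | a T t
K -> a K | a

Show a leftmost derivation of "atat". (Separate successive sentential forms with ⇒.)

T ⇒ aTt   [T -> a T t]
aTt ⇒ atKt   [T -> t K]
atKt ⇒ atat   [K -> a]

T ⇒ aTt ⇒ atKt ⇒ atat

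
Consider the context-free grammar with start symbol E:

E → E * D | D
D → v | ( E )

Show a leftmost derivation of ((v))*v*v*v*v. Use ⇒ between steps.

E ⇒ E*D ⇒ E*D*D ⇒ E*D*D*D ⇒ E*D*D*D*D ⇒ D*D*D*D*D ⇒ (E)*D*D*D*D ⇒ (D)*D*D*D*D ⇒ ((E))*D*D*D*D ⇒ ((D))*D*D*D*D ⇒ ((v))*D*D*D*D ⇒ ((v))*v*D*D*D ⇒ ((v))*v*v*D*D ⇒ ((v))*v*v*v*D ⇒ ((v))*v*v*v*v

E ⇒ E*D   [E → E * D]
E*D ⇒ E*D*D   [E → E * D]
E*D*D ⇒ E*D*D*D   [E → E * D]
E*D*D*D ⇒ E*D*D*D*D   [E → E * D]
E*D*D*D*D ⇒ D*D*D*D*D   [E → D]
D*D*D*D*D ⇒ (E)*D*D*D*D   [D → ( E )]
(E)*D*D*D*D ⇒ (D)*D*D*D*D   [E → D]
(D)*D*D*D*D ⇒ ((E))*D*D*D*D   [D → ( E )]
((E))*D*D*D*D ⇒ ((D))*D*D*D*D   [E → D]
((D))*D*D*D*D ⇒ ((v))*D*D*D*D   [D → v]
((v))*D*D*D*D ⇒ ((v))*v*D*D*D   [D → v]
((v))*v*D*D*D ⇒ ((v))*v*v*D*D   [D → v]
((v))*v*v*D*D ⇒ ((v))*v*v*v*D   [D → v]
((v))*v*v*v*D ⇒ ((v))*v*v*v*v   [D → v]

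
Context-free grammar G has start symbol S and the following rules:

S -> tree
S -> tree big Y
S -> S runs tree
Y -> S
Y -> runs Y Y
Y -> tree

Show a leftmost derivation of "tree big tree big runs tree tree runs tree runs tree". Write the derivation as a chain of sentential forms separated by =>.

S => tree big Y   [S -> tree big Y]
tree big Y => tree big S   [Y -> S]
tree big S => tree big S runs tree   [S -> S runs tree]
tree big S runs tree => tree big tree big Y runs tree   [S -> tree big Y]
tree big tree big Y runs tree => tree big tree big runs Y Y runs tree   [Y -> runs Y Y]
tree big tree big runs Y Y runs tree => tree big tree big runs S Y runs tree   [Y -> S]
tree big tree big runs S Y runs tree => tree big tree big runs tree Y runs tree   [S -> tree]
tree big tree big runs tree Y runs tree => tree big tree big runs tree S runs tree   [Y -> S]
tree big tree big runs tree S runs tree => tree big tree big runs tree S runs tree runs tree   [S -> S runs tree]
tree big tree big runs tree S runs tree runs tree => tree big tree big runs tree tree runs tree runs tree   [S -> tree]

S => tree big Y => tree big S => tree big S runs tree => tree big tree big Y runs tree => tree big tree big runs Y Y runs tree => tree big tree big runs S Y runs tree => tree big tree big runs tree Y runs tree => tree big tree big runs tree S runs tree => tree big tree big runs tree S runs tree runs tree => tree big tree big runs tree tree runs tree runs tree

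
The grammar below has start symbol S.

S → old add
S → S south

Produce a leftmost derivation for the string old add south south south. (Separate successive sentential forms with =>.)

S => S south => S south south => S south south south => old add south south south

S => S south   [S → S south]
S south => S south south   [S → S south]
S south south => S south south south   [S → S south]
S south south south => old add south south south   [S → old add]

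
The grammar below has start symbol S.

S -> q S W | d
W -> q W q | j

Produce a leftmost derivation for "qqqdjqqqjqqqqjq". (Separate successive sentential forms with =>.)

S => qSW => qqSWW => qqqSWWW => qqqdWWW => qqqdjWW => qqqdjqWqW => qqqdjqqWqqW => qqqdjqqqWqqqW => qqqdjqqqjqqqW => qqqdjqqqjqqqqWq => qqqdjqqqjqqqqjq

S => qSW   [S -> q S W]
qSW => qqSWW   [S -> q S W]
qqSWW => qqqSWWW   [S -> q S W]
qqqSWWW => qqqdWWW   [S -> d]
qqqdWWW => qqqdjWW   [W -> j]
qqqdjWW => qqqdjqWqW   [W -> q W q]
qqqdjqWqW => qqqdjqqWqqW   [W -> q W q]
qqqdjqqWqqW => qqqdjqqqWqqqW   [W -> q W q]
qqqdjqqqWqqqW => qqqdjqqqjqqqW   [W -> j]
qqqdjqqqjqqqW => qqqdjqqqjqqqqWq   [W -> q W q]
qqqdjqqqjqqqqWq => qqqdjqqqjqqqqjq   [W -> j]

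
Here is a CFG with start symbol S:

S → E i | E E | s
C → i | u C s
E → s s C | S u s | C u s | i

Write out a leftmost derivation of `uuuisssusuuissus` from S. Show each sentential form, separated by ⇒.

S ⇒ EE   [S → E E]
EE ⇒ CusE   [E → C u s]
CusE ⇒ uCsusE   [C → u C s]
uCsusE ⇒ uuCssusE   [C → u C s]
uuCssusE ⇒ uuuCsssusE   [C → u C s]
uuuCsssusE ⇒ uuuisssusE   [C → i]
uuuisssusE ⇒ uuuisssusCus   [E → C u s]
uuuisssusCus ⇒ uuuisssusuCsus   [C → u C s]
uuuisssusuCsus ⇒ uuuisssusuuCssus   [C → u C s]
uuuisssusuuCssus ⇒ uuuisssusuuissus   [C → i]

S⇒EE⇒CusE⇒uCsusE⇒uuCssusE⇒uuuCsssusE⇒uuuisssusE⇒uuuisssusCus⇒uuuisssusuCsus⇒uuuisssusuuCssus⇒uuuisssusuuissus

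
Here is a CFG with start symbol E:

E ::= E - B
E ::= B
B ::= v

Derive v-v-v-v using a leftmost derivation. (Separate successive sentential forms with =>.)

E => E-B => E-B-B => E-B-B-B => B-B-B-B => v-B-B-B => v-v-B-B => v-v-v-B => v-v-v-v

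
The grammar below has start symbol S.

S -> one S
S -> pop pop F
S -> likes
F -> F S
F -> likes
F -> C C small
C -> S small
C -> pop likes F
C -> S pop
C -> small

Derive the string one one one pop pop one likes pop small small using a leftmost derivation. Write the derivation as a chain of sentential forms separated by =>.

S => one S   [S -> one S]
one S => one one S   [S -> one S]
one one S => one one one S   [S -> one S]
one one one S => one one one pop pop F   [S -> pop pop F]
one one one pop pop F => one one one pop pop C C small   [F -> C C small]
one one one pop pop C C small => one one one pop pop S pop C small   [C -> S pop]
one one one pop pop S pop C small => one one one pop pop one S pop C small   [S -> one S]
one one one pop pop one S pop C small => one one one pop pop one likes pop C small   [S -> likes]
one one one pop pop one likes pop C small => one one one pop pop one likes pop small small   [C -> small]

S => one S => one one S => one one one S => one one one pop pop F => one one one pop pop C C small => one one one pop pop S pop C small => one one one pop pop one S pop C small => one one one pop pop one likes pop C small => one one one pop pop one likes pop small small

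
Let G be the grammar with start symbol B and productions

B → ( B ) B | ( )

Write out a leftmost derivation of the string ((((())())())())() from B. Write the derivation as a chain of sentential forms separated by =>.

B=>(B)B=>((B)B)B=>(((B)B)B)B=>((((B)B)B)B)B=>((((())B)B)B)B=>((((())())B)B)B=>((((())())())B)B=>((((())())())())B=>((((())())())())()

B => (B)B   [B → ( B ) B]
(B)B => ((B)B)B   [B → ( B ) B]
((B)B)B => (((B)B)B)B   [B → ( B ) B]
(((B)B)B)B => ((((B)B)B)B)B   [B → ( B ) B]
((((B)B)B)B)B => ((((())B)B)B)B   [B → ( )]
((((())B)B)B)B => ((((())())B)B)B   [B → ( )]
((((())())B)B)B => ((((())())())B)B   [B → ( )]
((((())())())B)B => ((((())())())())B   [B → ( )]
((((())())())())B => ((((())())())())()   [B → ( )]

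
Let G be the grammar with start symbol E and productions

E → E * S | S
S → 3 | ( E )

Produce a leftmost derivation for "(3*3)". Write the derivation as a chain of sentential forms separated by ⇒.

E ⇒ S   [E → S]
S ⇒ (E)   [S → ( E )]
(E) ⇒ (E*S)   [E → E * S]
(E*S) ⇒ (S*S)   [E → S]
(S*S) ⇒ (3*S)   [S → 3]
(3*S) ⇒ (3*3)   [S → 3]

E ⇒ S ⇒ (E) ⇒ (E*S) ⇒ (S*S) ⇒ (3*S) ⇒ (3*3)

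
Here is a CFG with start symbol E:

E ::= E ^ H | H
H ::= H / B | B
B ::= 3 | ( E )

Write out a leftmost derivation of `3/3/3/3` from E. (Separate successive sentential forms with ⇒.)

E ⇒ H ⇒ H/B ⇒ H/B/B ⇒ H/B/B/B ⇒ B/B/B/B ⇒ 3/B/B/B ⇒ 3/3/B/B ⇒ 3/3/3/B ⇒ 3/3/3/3

E ⇒ H   [E ::= H]
H ⇒ H/B   [H ::= H / B]
H/B ⇒ H/B/B   [H ::= H / B]
H/B/B ⇒ H/B/B/B   [H ::= H / B]
H/B/B/B ⇒ B/B/B/B   [H ::= B]
B/B/B/B ⇒ 3/B/B/B   [B ::= 3]
3/B/B/B ⇒ 3/3/B/B   [B ::= 3]
3/3/B/B ⇒ 3/3/3/B   [B ::= 3]
3/3/3/B ⇒ 3/3/3/3   [B ::= 3]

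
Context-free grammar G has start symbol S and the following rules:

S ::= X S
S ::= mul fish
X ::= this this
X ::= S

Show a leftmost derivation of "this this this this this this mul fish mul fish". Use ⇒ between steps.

S ⇒ X S ⇒ S S ⇒ X S S ⇒ this this S S ⇒ this this X S S ⇒ this this this this S S ⇒ this this this this X S S ⇒ this this this this this this S S ⇒ this this this this this this mul fish S ⇒ this this this this this this mul fish mul fish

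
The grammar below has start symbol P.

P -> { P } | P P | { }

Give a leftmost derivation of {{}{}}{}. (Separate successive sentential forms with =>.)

P=>PP=>{P}P=>{PP}P=>{{}P}P=>{{}{}}P=>{{}{}}{}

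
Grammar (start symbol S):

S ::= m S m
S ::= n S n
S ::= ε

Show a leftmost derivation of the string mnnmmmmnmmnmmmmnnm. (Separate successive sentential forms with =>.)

S => mSm => mnSnm => mnnSnnm => mnnmSmnnm => mnnmmSmmnnm => mnnmmmSmmmnnm => mnnmmmmSmmmmnnm => mnnmmmmnSnmmmmnnm => mnnmmmmnmSmnmmmmnnm => mnnmmmmnmmnmmmmnnm

S => mSm   [S ::= m S m]
mSm => mnSnm   [S ::= n S n]
mnSnm => mnnSnnm   [S ::= n S n]
mnnSnnm => mnnmSmnnm   [S ::= m S m]
mnnmSmnnm => mnnmmSmmnnm   [S ::= m S m]
mnnmmSmmnnm => mnnmmmSmmmnnm   [S ::= m S m]
mnnmmmSmmmnnm => mnnmmmmSmmmmnnm   [S ::= m S m]
mnnmmmmSmmmmnnm => mnnmmmmnSnmmmmnnm   [S ::= n S n]
mnnmmmmnSnmmmmnnm => mnnmmmmnmSmnmmmmnnm   [S ::= m S m]
mnnmmmmnmSmnmmmmnnm => mnnmmmmnmmnmmmmnnm   [S ::= ε]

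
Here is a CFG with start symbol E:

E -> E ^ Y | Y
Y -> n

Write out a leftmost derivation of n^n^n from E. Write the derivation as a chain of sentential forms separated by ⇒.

E ⇒ E^Y   [E -> E ^ Y]
E^Y ⇒ E^Y^Y   [E -> E ^ Y]
E^Y^Y ⇒ Y^Y^Y   [E -> Y]
Y^Y^Y ⇒ n^Y^Y   [Y -> n]
n^Y^Y ⇒ n^n^Y   [Y -> n]
n^n^Y ⇒ n^n^n   [Y -> n]

E ⇒ E^Y ⇒ E^Y^Y ⇒ Y^Y^Y ⇒ n^Y^Y ⇒ n^n^Y ⇒ n^n^n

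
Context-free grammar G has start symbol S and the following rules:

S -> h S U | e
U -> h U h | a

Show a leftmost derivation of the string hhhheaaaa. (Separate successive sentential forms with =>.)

S => hSU   [S -> h S U]
hSU => hhSUU   [S -> h S U]
hhSUU => hhhSUUU   [S -> h S U]
hhhSUUU => hhhhSUUUU   [S -> h S U]
hhhhSUUUU => hhhheUUUU   [S -> e]
hhhheUUUU => hhhheaUUU   [U -> a]
hhhheaUUU => hhhheaaUU   [U -> a]
hhhheaaUU => hhhheaaaU   [U -> a]
hhhheaaaU => hhhheaaaa   [U -> a]

S => hSU => hhSUU => hhhSUUU => hhhhSUUUU => hhhheUUUU => hhhheaUUU => hhhheaaUU => hhhheaaaU => hhhheaaaa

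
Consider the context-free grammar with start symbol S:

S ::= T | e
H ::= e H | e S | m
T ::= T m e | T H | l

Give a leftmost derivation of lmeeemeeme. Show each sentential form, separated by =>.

S=>T=>Tme=>THme=>THHme=>THHHme=>TmeHHHme=>lmeHHHme=>lmeeSHHme=>lmeeeHHme=>lmeeemHme=>lmeeemeSme=>lmeeemeeme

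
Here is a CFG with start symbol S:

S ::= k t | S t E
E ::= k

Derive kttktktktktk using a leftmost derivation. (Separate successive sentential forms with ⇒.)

S ⇒ StE   [S ::= S t E]
StE ⇒ StEtE   [S ::= S t E]
StEtE ⇒ StEtEtE   [S ::= S t E]
StEtEtE ⇒ StEtEtEtE   [S ::= S t E]
StEtEtEtE ⇒ StEtEtEtEtE   [S ::= S t E]
StEtEtEtEtE ⇒ kttEtEtEtEtE   [S ::= k t]
kttEtEtEtEtE ⇒ kttktEtEtEtE   [E ::= k]
kttktEtEtEtE ⇒ kttktktEtEtE   [E ::= k]
kttktktEtEtE ⇒ kttktktktEtE   [E ::= k]
kttktktktEtE ⇒ kttktktktktE   [E ::= k]
kttktktktktE ⇒ kttktktktktk   [E ::= k]

S ⇒ StE ⇒ StEtE ⇒ StEtEtE ⇒ StEtEtEtE ⇒ StEtEtEtEtE ⇒ kttEtEtEtEtE ⇒ kttktEtEtEtE ⇒ kttktktEtEtE ⇒ kttktktktEtE ⇒ kttktktktktE ⇒ kttktktktktk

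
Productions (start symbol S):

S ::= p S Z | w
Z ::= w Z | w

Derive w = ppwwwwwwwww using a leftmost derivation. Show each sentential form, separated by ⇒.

S⇒pSZ⇒ppSZZ⇒ppwZZ⇒ppwwZZ⇒ppwwwZZ⇒ppwwwwZZ⇒ppwwwwwZZ⇒ppwwwwwwZ⇒ppwwwwwwwZ⇒ppwwwwwwwwZ⇒ppwwwwwwwww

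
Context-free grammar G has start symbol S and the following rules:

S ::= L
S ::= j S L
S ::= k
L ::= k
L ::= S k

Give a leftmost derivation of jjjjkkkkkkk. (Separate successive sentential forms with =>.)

S => jSL   [S ::= j S L]
jSL => jLL   [S ::= L]
jLL => jSkL   [L ::= S k]
jSkL => jjSLkL   [S ::= j S L]
jjSLkL => jjjSLLkL   [S ::= j S L]
jjjSLLkL => jjjjSLLLkL   [S ::= j S L]
jjjjSLLLkL => jjjjLLLLkL   [S ::= L]
jjjjLLLLkL => jjjjSkLLLkL   [L ::= S k]
jjjjSkLLLkL => jjjjLkLLLkL   [S ::= L]
jjjjLkLLLkL => jjjjkkLLLkL   [L ::= k]
jjjjkkLLLkL => jjjjkkkLLkL   [L ::= k]
jjjjkkkLLkL => jjjjkkkkLkL   [L ::= k]
jjjjkkkkLkL => jjjjkkkkkkL   [L ::= k]
jjjjkkkkkkL => jjjjkkkkkkk   [L ::= k]

S => jSL => jLL => jSkL => jjSLkL => jjjSLLkL => jjjjSLLLkL => jjjjLLLLkL => jjjjSkLLLkL => jjjjLkLLLkL => jjjjkkLLLkL => jjjjkkkLLkL => jjjjkkkkLkL => jjjjkkkkkkL => jjjjkkkkkkk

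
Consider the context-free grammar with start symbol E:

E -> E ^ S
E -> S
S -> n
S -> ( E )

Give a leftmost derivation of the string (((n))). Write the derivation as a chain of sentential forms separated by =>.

E => S   [E -> S]
S => (E)   [S -> ( E )]
(E) => (S)   [E -> S]
(S) => ((E))   [S -> ( E )]
((E)) => ((S))   [E -> S]
((S)) => (((E)))   [S -> ( E )]
(((E))) => (((S)))   [E -> S]
(((S))) => (((n)))   [S -> n]

E => S => (E) => (S) => ((E)) => ((S)) => (((E))) => (((S))) => (((n)))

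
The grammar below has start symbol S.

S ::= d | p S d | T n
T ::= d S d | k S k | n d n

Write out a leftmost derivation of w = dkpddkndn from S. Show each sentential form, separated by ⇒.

S ⇒ Tn   [S ::= T n]
Tn ⇒ dSdn   [T ::= d S d]
dSdn ⇒ dTndn   [S ::= T n]
dTndn ⇒ dkSkndn   [T ::= k S k]
dkSkndn ⇒ dkpSdkndn   [S ::= p S d]
dkpSdkndn ⇒ dkpddkndn   [S ::= d]

S⇒Tn⇒dSdn⇒dTndn⇒dkSkndn⇒dkpSdkndn⇒dkpddkndn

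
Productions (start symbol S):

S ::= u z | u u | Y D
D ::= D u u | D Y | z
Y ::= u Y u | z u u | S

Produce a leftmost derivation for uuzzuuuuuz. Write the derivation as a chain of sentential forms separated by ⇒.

S⇒YD⇒uYuD⇒uSuD⇒uYDuD⇒uSDuD⇒uuzDuD⇒uuzDuuuD⇒uuzDuuuuuD⇒uuzzuuuuuD⇒uuzzuuuuuz

S ⇒ YD   [S ::= Y D]
YD ⇒ uYuD   [Y ::= u Y u]
uYuD ⇒ uSuD   [Y ::= S]
uSuD ⇒ uYDuD   [S ::= Y D]
uYDuD ⇒ uSDuD   [Y ::= S]
uSDuD ⇒ uuzDuD   [S ::= u z]
uuzDuD ⇒ uuzDuuuD   [D ::= D u u]
uuzDuuuD ⇒ uuzDuuuuuD   [D ::= D u u]
uuzDuuuuuD ⇒ uuzzuuuuuD   [D ::= z]
uuzzuuuuuD ⇒ uuzzuuuuuz   [D ::= z]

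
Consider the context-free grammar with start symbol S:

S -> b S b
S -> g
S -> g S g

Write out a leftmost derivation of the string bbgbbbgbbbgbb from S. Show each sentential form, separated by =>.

S => bSb => bbSbb => bbgSgbb => bbgbSbgbb => bbgbbSbbgbb => bbgbbbSbbbgbb => bbgbbbgbbbgbb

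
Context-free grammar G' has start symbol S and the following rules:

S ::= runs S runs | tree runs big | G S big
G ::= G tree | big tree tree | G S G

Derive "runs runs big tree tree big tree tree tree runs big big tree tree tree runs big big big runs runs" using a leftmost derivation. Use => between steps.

S => runs S runs   [S ::= runs S runs]
runs S runs => runs runs S runs runs   [S ::= runs S runs]
runs runs S runs runs => runs runs G S big runs runs   [S ::= G S big]
runs runs G S big runs runs => runs runs big tree tree S big runs runs   [G ::= big tree tree]
runs runs big tree tree S big runs runs => runs runs big tree tree G S big big runs runs   [S ::= G S big]
runs runs big tree tree G S big big runs runs => runs runs big tree tree G S G S big big runs runs   [G ::= G S G]
runs runs big tree tree G S G S big big runs runs => runs runs big tree tree big tree tree S G S big big runs runs   [G ::= big tree tree]
runs runs big tree tree big tree tree S G S big big runs runs => runs runs big tree tree big tree tree tree runs big G S big big runs runs   [S ::= tree runs big]
runs runs big tree tree big tree tree tree runs big G S big big runs runs => runs runs big tree tree big tree tree tree runs big big tree tree S big big runs runs   [G ::= big tree tree]
runs runs big tree tree big tree tree tree runs big big tree tree S big big runs runs => runs runs big tree tree big tree tree tree runs big big tree tree tree runs big big big runs runs   [S ::= tree runs big]

S => runs S runs => runs runs S runs runs => runs runs G S big runs runs => runs runs big tree tree S big runs runs => runs runs big tree tree G S big big runs runs => runs runs big tree tree G S G S big big runs runs => runs runs big tree tree big tree tree S G S big big runs runs => runs runs big tree tree big tree tree tree runs big G S big big runs runs => runs runs big tree tree big tree tree tree runs big big tree tree S big big runs runs => runs runs big tree tree big tree tree tree runs big big tree tree tree runs big big big runs runs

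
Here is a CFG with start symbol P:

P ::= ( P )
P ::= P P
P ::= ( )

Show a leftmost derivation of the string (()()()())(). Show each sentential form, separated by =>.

P => PP => (P)P => (PP)P => (PPP)P => (PPPP)P => (()PPP)P => (()()PP)P => (()()()P)P => (()()()())P => (()()()())()

P => PP   [P ::= P P]
PP => (P)P   [P ::= ( P )]
(P)P => (PP)P   [P ::= P P]
(PP)P => (PPP)P   [P ::= P P]
(PPP)P => (PPPP)P   [P ::= P P]
(PPPP)P => (()PPP)P   [P ::= ( )]
(()PPP)P => (()()PP)P   [P ::= ( )]
(()()PP)P => (()()()P)P   [P ::= ( )]
(()()()P)P => (()()()())P   [P ::= ( )]
(()()()())P => (()()()())()   [P ::= ( )]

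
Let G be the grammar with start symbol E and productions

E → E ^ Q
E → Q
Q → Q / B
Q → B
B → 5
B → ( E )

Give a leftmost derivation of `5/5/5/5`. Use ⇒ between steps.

E ⇒ Q   [E → Q]
Q ⇒ Q/B   [Q → Q / B]
Q/B ⇒ Q/B/B   [Q → Q / B]
Q/B/B ⇒ Q/B/B/B   [Q → Q / B]
Q/B/B/B ⇒ B/B/B/B   [Q → B]
B/B/B/B ⇒ 5/B/B/B   [B → 5]
5/B/B/B ⇒ 5/5/B/B   [B → 5]
5/5/B/B ⇒ 5/5/5/B   [B → 5]
5/5/5/B ⇒ 5/5/5/5   [B → 5]

E ⇒ Q ⇒ Q/B ⇒ Q/B/B ⇒ Q/B/B/B ⇒ B/B/B/B ⇒ 5/B/B/B ⇒ 5/5/B/B ⇒ 5/5/5/B ⇒ 5/5/5/5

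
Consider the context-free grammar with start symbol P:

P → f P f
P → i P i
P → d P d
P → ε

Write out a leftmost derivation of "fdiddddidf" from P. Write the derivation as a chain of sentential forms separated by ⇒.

P⇒fPf⇒fdPdf⇒fdiPidf⇒fdidPdidf⇒fdiddPddidf⇒fdiddddidf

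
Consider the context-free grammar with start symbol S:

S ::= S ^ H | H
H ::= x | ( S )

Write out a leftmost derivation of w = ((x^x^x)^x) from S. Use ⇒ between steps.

S ⇒ H ⇒ (S) ⇒ (S^H) ⇒ (H^H) ⇒ ((S)^H) ⇒ ((S^H)^H) ⇒ ((S^H^H)^H) ⇒ ((H^H^H)^H) ⇒ ((x^H^H)^H) ⇒ ((x^x^H)^H) ⇒ ((x^x^x)^H) ⇒ ((x^x^x)^x)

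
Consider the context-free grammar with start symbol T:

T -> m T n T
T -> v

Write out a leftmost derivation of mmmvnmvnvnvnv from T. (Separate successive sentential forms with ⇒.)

T ⇒ mTnT ⇒ mmTnTnT ⇒ mmmTnTnTnT ⇒ mmmvnTnTnT ⇒ mmmvnmTnTnTnT ⇒ mmmvnmvnTnTnT ⇒ mmmvnmvnvnTnT ⇒ mmmvnmvnvnvnT ⇒ mmmvnmvnvnvnv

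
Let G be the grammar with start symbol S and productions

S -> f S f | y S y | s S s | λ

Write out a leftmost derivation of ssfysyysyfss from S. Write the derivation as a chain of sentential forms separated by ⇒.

S ⇒ sSs ⇒ ssSss ⇒ ssfSfss ⇒ ssfySyfss ⇒ ssfysSsyfss ⇒ ssfysySysyfss ⇒ ssfysyysyfss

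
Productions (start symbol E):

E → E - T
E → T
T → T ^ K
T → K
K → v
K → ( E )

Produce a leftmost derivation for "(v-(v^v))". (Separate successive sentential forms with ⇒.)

E ⇒ T   [E → T]
T ⇒ K   [T → K]
K ⇒ (E)   [K → ( E )]
(E) ⇒ (E-T)   [E → E - T]
(E-T) ⇒ (T-T)   [E → T]
(T-T) ⇒ (K-T)   [T → K]
(K-T) ⇒ (v-T)   [K → v]
(v-T) ⇒ (v-K)   [T → K]
(v-K) ⇒ (v-(E))   [K → ( E )]
(v-(E)) ⇒ (v-(T))   [E → T]
(v-(T)) ⇒ (v-(T^K))   [T → T ^ K]
(v-(T^K)) ⇒ (v-(K^K))   [T → K]
(v-(K^K)) ⇒ (v-(v^K))   [K → v]
(v-(v^K)) ⇒ (v-(v^v))   [K → v]

E ⇒ T ⇒ K ⇒ (E) ⇒ (E-T) ⇒ (T-T) ⇒ (K-T) ⇒ (v-T) ⇒ (v-K) ⇒ (v-(E)) ⇒ (v-(T)) ⇒ (v-(T^K)) ⇒ (v-(K^K)) ⇒ (v-(v^K)) ⇒ (v-(v^v))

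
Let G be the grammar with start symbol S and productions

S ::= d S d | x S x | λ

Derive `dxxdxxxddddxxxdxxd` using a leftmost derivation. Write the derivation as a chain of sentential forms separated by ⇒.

S ⇒ dSd ⇒ dxSxd ⇒ dxxSxxd ⇒ dxxdSdxxd ⇒ dxxdxSxdxxd ⇒ dxxdxxSxxdxxd ⇒ dxxdxxxSxxxdxxd ⇒ dxxdxxxdSdxxxdxxd ⇒ dxxdxxxddSddxxxdxxd ⇒ dxxdxxxddddxxxdxxd

S ⇒ dSd   [S ::= d S d]
dSd ⇒ dxSxd   [S ::= x S x]
dxSxd ⇒ dxxSxxd   [S ::= x S x]
dxxSxxd ⇒ dxxdSdxxd   [S ::= d S d]
dxxdSdxxd ⇒ dxxdxSxdxxd   [S ::= x S x]
dxxdxSxdxxd ⇒ dxxdxxSxxdxxd   [S ::= x S x]
dxxdxxSxxdxxd ⇒ dxxdxxxSxxxdxxd   [S ::= x S x]
dxxdxxxSxxxdxxd ⇒ dxxdxxxdSdxxxdxxd   [S ::= d S d]
dxxdxxxdSdxxxdxxd ⇒ dxxdxxxddSddxxxdxxd   [S ::= d S d]
dxxdxxxddSddxxxdxxd ⇒ dxxdxxxddddxxxdxxd   [S ::= λ]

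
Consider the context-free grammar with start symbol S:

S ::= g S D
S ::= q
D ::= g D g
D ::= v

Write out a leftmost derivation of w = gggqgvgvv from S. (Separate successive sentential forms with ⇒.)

S ⇒ gSD   [S ::= g S D]
gSD ⇒ ggSDD   [S ::= g S D]
ggSDD ⇒ gggSDDD   [S ::= g S D]
gggSDDD ⇒ gggqDDD   [S ::= q]
gggqDDD ⇒ gggqgDgDD   [D ::= g D g]
gggqgDgDD ⇒ gggqgvgDD   [D ::= v]
gggqgvgDD ⇒ gggqgvgvD   [D ::= v]
gggqgvgvD ⇒ gggqgvgvv   [D ::= v]

S⇒gSD⇒ggSDD⇒gggSDDD⇒gggqDDD⇒gggqgDgDD⇒gggqgvgDD⇒gggqgvgvD⇒gggqgvgvv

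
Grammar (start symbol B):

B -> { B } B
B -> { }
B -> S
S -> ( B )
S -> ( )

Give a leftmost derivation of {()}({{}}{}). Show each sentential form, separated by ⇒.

B ⇒ {B}B   [B -> { B } B]
{B}B ⇒ {S}B   [B -> S]
{S}B ⇒ {()}B   [S -> ( )]
{()}B ⇒ {()}S   [B -> S]
{()}S ⇒ {()}(B)   [S -> ( B )]
{()}(B) ⇒ {()}({B}B)   [B -> { B } B]
{()}({B}B) ⇒ {()}({{}}B)   [B -> { }]
{()}({{}}B) ⇒ {()}({{}}{})   [B -> { }]

B ⇒ {B}B ⇒ {S}B ⇒ {()}B ⇒ {()}S ⇒ {()}(B) ⇒ {()}({B}B) ⇒ {()}({{}}B) ⇒ {()}({{}}{})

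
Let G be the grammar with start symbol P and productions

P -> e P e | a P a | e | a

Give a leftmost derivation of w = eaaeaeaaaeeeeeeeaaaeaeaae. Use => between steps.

P=>ePe=>eaPae=>eaaPaae=>eaaePeaae=>eaaeaPaeaae=>eaaeaePeaeaae=>eaaeaeaPaeaeaae=>eaaeaeaaPaaeaeaae=>eaaeaeaaaPaaaeaeaae=>eaaeaeaaaePeaaaeaeaae=>eaaeaeaaaeePeeaaaeaeaae=>eaaeaeaaaeeePeeeaaaeaeaae=>eaaeaeaaaeeeeeeeaaaeaeaae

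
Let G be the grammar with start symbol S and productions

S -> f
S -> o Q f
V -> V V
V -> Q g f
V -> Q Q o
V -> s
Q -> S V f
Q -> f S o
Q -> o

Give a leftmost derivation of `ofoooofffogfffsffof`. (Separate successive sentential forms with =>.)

S=>oQf=>ofSof=>ofoQfof=>ofoSVffof=>ofooQfVffof=>ofooSVffVffof=>ofoooQfVffVffof=>ofoooofVffVffof=>ofoooofQgfffVffof=>ofooooffSogfffVffof=>ofoooofffogfffVffof=>ofoooofffogfffsffof

S => oQf   [S -> o Q f]
oQf => ofSof   [Q -> f S o]
ofSof => ofoQfof   [S -> o Q f]
ofoQfof => ofoSVffof   [Q -> S V f]
ofoSVffof => ofooQfVffof   [S -> o Q f]
ofooQfVffof => ofooSVffVffof   [Q -> S V f]
ofooSVffVffof => ofoooQfVffVffof   [S -> o Q f]
ofoooQfVffVffof => ofoooofVffVffof   [Q -> o]
ofoooofVffVffof => ofoooofQgfffVffof   [V -> Q g f]
ofoooofQgfffVffof => ofooooffSogfffVffof   [Q -> f S o]
ofooooffSogfffVffof => ofoooofffogfffVffof   [S -> f]
ofoooofffogfffVffof => ofoooofffogfffsffof   [V -> s]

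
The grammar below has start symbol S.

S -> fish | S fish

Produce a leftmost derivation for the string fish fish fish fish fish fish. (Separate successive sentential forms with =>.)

S => S fish   [S -> S fish]
S fish => S fish fish   [S -> S fish]
S fish fish => S fish fish fish   [S -> S fish]
S fish fish fish => S fish fish fish fish   [S -> S fish]
S fish fish fish fish => S fish fish fish fish fish   [S -> S fish]
S fish fish fish fish fish => fish fish fish fish fish fish   [S -> fish]

S => S fish => S fish fish => S fish fish fish => S fish fish fish fish => S fish fish fish fish fish => fish fish fish fish fish fish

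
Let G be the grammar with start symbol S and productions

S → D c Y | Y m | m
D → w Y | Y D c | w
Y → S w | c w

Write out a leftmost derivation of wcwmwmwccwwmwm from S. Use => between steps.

S => Ym   [S → Y m]
Ym => Swm   [Y → S w]
Swm => Ymwm   [S → Y m]
Ymwm => Swmwm   [Y → S w]
Swmwm => DcYwmwm   [S → D c Y]
DcYwmwm => wYcYwmwm   [D → w Y]
wYcYwmwm => wSwcYwmwm   [Y → S w]
wSwcYwmwm => wYmwcYwmwm   [S → Y m]
wYmwcYwmwm => wSwmwcYwmwm   [Y → S w]
wSwmwcYwmwm => wYmwmwcYwmwm   [S → Y m]
wYmwmwcYwmwm => wcwmwmwcYwmwm   [Y → c w]
wcwmwmwcYwmwm => wcwmwmwccwwmwm   [Y → c w]

S=>Ym=>Swm=>Ymwm=>Swmwm=>DcYwmwm=>wYcYwmwm=>wSwcYwmwm=>wYmwcYwmwm=>wSwmwcYwmwm=>wYmwmwcYwmwm=>wcwmwmwcYwmwm=>wcwmwmwccwwmwm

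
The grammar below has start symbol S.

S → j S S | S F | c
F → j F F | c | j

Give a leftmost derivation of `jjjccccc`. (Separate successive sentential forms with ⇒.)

S ⇒ jSS ⇒ jSFS ⇒ jjSSFS ⇒ jjjSSSFS ⇒ jjjcSSFS ⇒ jjjccSFS ⇒ jjjcccFS ⇒ jjjccccS ⇒ jjjccccc

S ⇒ jSS   [S → j S S]
jSS ⇒ jSFS   [S → S F]
jSFS ⇒ jjSSFS   [S → j S S]
jjSSFS ⇒ jjjSSSFS   [S → j S S]
jjjSSSFS ⇒ jjjcSSFS   [S → c]
jjjcSSFS ⇒ jjjccSFS   [S → c]
jjjccSFS ⇒ jjjcccFS   [S → c]
jjjcccFS ⇒ jjjccccS   [F → c]
jjjccccS ⇒ jjjccccc   [S → c]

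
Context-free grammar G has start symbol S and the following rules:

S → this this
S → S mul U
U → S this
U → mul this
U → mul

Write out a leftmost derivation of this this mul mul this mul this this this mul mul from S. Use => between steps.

S => S mul U   [S → S mul U]
S mul U => S mul U mul U   [S → S mul U]
S mul U mul U => S mul U mul U mul U   [S → S mul U]
S mul U mul U mul U => this this mul U mul U mul U   [S → this this]
this this mul U mul U mul U => this this mul mul this mul U mul U   [U → mul this]
this this mul mul this mul U mul U => this this mul mul this mul S this mul U   [U → S this]
this this mul mul this mul S this mul U => this this mul mul this mul this this this mul U   [S → this this]
this this mul mul this mul this this this mul U => this this mul mul this mul this this this mul mul   [U → mul]

S => S mul U => S mul U mul U => S mul U mul U mul U => this this mul U mul U mul U => this this mul mul this mul U mul U => this this mul mul this mul S this mul U => this this mul mul this mul this this this mul U => this this mul mul this mul this this this mul mul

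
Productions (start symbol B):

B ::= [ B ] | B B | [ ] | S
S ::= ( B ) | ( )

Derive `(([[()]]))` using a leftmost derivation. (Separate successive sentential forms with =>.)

B => S => (B) => (S) => ((B)) => (([B])) => (([[B]])) => (([[S]])) => (([[()]]))

B => S   [B ::= S]
S => (B)   [S ::= ( B )]
(B) => (S)   [B ::= S]
(S) => ((B))   [S ::= ( B )]
((B)) => (([B]))   [B ::= [ B ]]
(([B])) => (([[B]]))   [B ::= [ B ]]
(([[B]])) => (([[S]]))   [B ::= S]
(([[S]])) => (([[()]]))   [S ::= ( )]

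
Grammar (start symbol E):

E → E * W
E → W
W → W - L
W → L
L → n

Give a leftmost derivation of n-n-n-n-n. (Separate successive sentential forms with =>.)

E => W   [E → W]
W => W-L   [W → W - L]
W-L => W-L-L   [W → W - L]
W-L-L => W-L-L-L   [W → W - L]
W-L-L-L => W-L-L-L-L   [W → W - L]
W-L-L-L-L => L-L-L-L-L   [W → L]
L-L-L-L-L => n-L-L-L-L   [L → n]
n-L-L-L-L => n-n-L-L-L   [L → n]
n-n-L-L-L => n-n-n-L-L   [L → n]
n-n-n-L-L => n-n-n-n-L   [L → n]
n-n-n-n-L => n-n-n-n-n   [L → n]

E=>W=>W-L=>W-L-L=>W-L-L-L=>W-L-L-L-L=>L-L-L-L-L=>n-L-L-L-L=>n-n-L-L-L=>n-n-n-L-L=>n-n-n-n-L=>n-n-n-n-n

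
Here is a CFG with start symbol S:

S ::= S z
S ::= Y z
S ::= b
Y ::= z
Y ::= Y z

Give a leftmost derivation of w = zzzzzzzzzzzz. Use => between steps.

S => Yz => Yzz => Yzzz => Yzzzz => Yzzzzz => Yzzzzzz => Yzzzzzzz => Yzzzzzzzz => Yzzzzzzzzz => Yzzzzzzzzzz => Yzzzzzzzzzzz => zzzzzzzzzzzz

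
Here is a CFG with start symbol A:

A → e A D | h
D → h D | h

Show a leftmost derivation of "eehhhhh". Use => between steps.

A => eAD => eeADD => eehDD => eehhDD => eehhhD => eehhhhD => eehhhhh

A => eAD   [A → e A D]
eAD => eeADD   [A → e A D]
eeADD => eehDD   [A → h]
eehDD => eehhDD   [D → h D]
eehhDD => eehhhD   [D → h]
eehhhD => eehhhhD   [D → h D]
eehhhhD => eehhhhh   [D → h]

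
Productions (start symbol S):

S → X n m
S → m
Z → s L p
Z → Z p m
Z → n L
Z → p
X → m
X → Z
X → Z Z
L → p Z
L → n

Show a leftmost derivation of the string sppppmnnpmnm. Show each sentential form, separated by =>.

S => Xnm   [S → X n m]
Xnm => ZZnm   [X → Z Z]
ZZnm => ZpmZnm   [Z → Z p m]
ZpmZnm => sLppmZnm   [Z → s L p]
sLppmZnm => spZppmZnm   [L → p Z]
spZppmZnm => sppppmZnm   [Z → p]
sppppmZnm => sppppmZpmnm   [Z → Z p m]
sppppmZpmnm => sppppmnLpmnm   [Z → n L]
sppppmnLpmnm => sppppmnnpmnm   [L → n]

S => Xnm => ZZnm => ZpmZnm => sLppmZnm => spZppmZnm => sppppmZnm => sppppmZpmnm => sppppmnLpmnm => sppppmnnpmnm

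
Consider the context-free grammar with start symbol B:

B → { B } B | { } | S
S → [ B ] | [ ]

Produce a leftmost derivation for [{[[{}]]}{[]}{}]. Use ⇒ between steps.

B⇒S⇒[B]⇒[{B}B]⇒[{S}B]⇒[{[B]}B]⇒[{[S]}B]⇒[{[[B]]}B]⇒[{[[{}]]}B]⇒[{[[{}]]}{B}B]⇒[{[[{}]]}{S}B]⇒[{[[{}]]}{[]}B]⇒[{[[{}]]}{[]}{}]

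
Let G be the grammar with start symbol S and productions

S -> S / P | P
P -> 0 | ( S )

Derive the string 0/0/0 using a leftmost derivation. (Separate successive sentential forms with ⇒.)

S ⇒ S/P ⇒ S/P/P ⇒ P/P/P ⇒ 0/P/P ⇒ 0/0/P ⇒ 0/0/0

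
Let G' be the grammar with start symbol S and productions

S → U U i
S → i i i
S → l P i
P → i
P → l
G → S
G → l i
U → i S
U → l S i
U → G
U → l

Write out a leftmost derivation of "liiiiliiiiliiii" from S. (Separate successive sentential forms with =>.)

S => UUi   [S → U U i]
UUi => lSiUi   [U → l S i]
lSiUi => liiiiUi   [S → i i i]
liiiiUi => liiiilSii   [U → l S i]
liiiilSii => liiiilUUiii   [S → U U i]
liiiilUUiii => liiiiliSUiii   [U → i S]
liiiiliSUiii => liiiiliiiiUiii   [S → i i i]
liiiiliiiiUiii => liiiiliiiiGiii   [U → G]
liiiiliiiiGiii => liiiiliiiiliiii   [G → l i]

S=>UUi=>lSiUi=>liiiiUi=>liiiilSii=>liiiilUUiii=>liiiiliSUiii=>liiiiliiiiUiii=>liiiiliiiiGiii=>liiiiliiiiliiii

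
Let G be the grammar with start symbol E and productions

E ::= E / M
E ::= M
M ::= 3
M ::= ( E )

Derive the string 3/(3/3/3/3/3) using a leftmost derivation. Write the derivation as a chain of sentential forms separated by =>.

E => E/M   [E ::= E / M]
E/M => M/M   [E ::= M]
M/M => 3/M   [M ::= 3]
3/M => 3/(E)   [M ::= ( E )]
3/(E) => 3/(E/M)   [E ::= E / M]
3/(E/M) => 3/(E/M/M)   [E ::= E / M]
3/(E/M/M) => 3/(E/M/M/M)   [E ::= E / M]
3/(E/M/M/M) => 3/(E/M/M/M/M)   [E ::= E / M]
3/(E/M/M/M/M) => 3/(M/M/M/M/M)   [E ::= M]
3/(M/M/M/M/M) => 3/(3/M/M/M/M)   [M ::= 3]
3/(3/M/M/M/M) => 3/(3/3/M/M/M)   [M ::= 3]
3/(3/3/M/M/M) => 3/(3/3/3/M/M)   [M ::= 3]
3/(3/3/3/M/M) => 3/(3/3/3/3/M)   [M ::= 3]
3/(3/3/3/3/M) => 3/(3/3/3/3/3)   [M ::= 3]

E => E/M => M/M => 3/M => 3/(E) => 3/(E/M) => 3/(E/M/M) => 3/(E/M/M/M) => 3/(E/M/M/M/M) => 3/(M/M/M/M/M) => 3/(3/M/M/M/M) => 3/(3/3/M/M/M) => 3/(3/3/3/M/M) => 3/(3/3/3/3/M) => 3/(3/3/3/3/3)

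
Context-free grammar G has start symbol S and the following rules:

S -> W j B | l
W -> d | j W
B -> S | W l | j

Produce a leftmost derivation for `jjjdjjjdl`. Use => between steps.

S => WjB   [S -> W j B]
WjB => jWjB   [W -> j W]
jWjB => jjWjB   [W -> j W]
jjWjB => jjjWjB   [W -> j W]
jjjWjB => jjjdjB   [W -> d]
jjjdjB => jjjdjWl   [B -> W l]
jjjdjWl => jjjdjjWl   [W -> j W]
jjjdjjWl => jjjdjjjWl   [W -> j W]
jjjdjjjWl => jjjdjjjdl   [W -> d]

S => WjB => jWjB => jjWjB => jjjWjB => jjjdjB => jjjdjWl => jjjdjjWl => jjjdjjjWl => jjjdjjjdl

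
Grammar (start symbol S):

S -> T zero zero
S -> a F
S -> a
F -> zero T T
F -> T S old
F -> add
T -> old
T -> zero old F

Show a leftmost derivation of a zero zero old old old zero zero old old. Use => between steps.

S => a F => a zero T T => a zero zero old F T => a zero zero old T S old T => a zero zero old old S old T => a zero zero old old T zero zero old T => a zero zero old old old zero zero old T => a zero zero old old old zero zero old old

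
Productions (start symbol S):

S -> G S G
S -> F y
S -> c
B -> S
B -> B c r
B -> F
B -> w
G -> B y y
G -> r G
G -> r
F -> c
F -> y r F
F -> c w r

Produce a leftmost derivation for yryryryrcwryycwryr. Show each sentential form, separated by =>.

S => GSG => ByySG => FyySG => yrFyySG => yryrFyySG => yryryrFyySG => yryryryrFyySG => yryryryrcwryySG => yryryryrcwryyFyG => yryryryrcwryycwryG => yryryryrcwryycwryr

S => GSG   [S -> G S G]
GSG => ByySG   [G -> B y y]
ByySG => FyySG   [B -> F]
FyySG => yrFyySG   [F -> y r F]
yrFyySG => yryrFyySG   [F -> y r F]
yryrFyySG => yryryrFyySG   [F -> y r F]
yryryrFyySG => yryryryrFyySG   [F -> y r F]
yryryryrFyySG => yryryryrcwryySG   [F -> c w r]
yryryryrcwryySG => yryryryrcwryyFyG   [S -> F y]
yryryryrcwryyFyG => yryryryrcwryycwryG   [F -> c w r]
yryryryrcwryycwryG => yryryryrcwryycwryr   [G -> r]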